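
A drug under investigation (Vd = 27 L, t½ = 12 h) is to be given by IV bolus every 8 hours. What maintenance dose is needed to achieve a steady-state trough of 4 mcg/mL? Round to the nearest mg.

63 mg

τ/t½ = 8/12 ≈ 0.66667, so f = (1/2)^(8/12) ≈ 0.629961.
Cmin,ss = (D/Vd)·f/(1−f), so D = Cmin,ss·Vd·(1−f)/f.
D = 4 × 27 × (1−f)/f ≈ 4 × 27 × 0.58740 ≈ 63.44 mg.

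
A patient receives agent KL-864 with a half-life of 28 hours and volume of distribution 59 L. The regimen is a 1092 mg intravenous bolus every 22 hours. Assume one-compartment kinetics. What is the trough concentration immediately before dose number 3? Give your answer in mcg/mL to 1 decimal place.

f = (1/2)^(τ/t½) = (1/2)^(22/28) ≈ 0.5801.
C₀ = D/Vd = 1092/59 ≈ 18.508 mcg/mL.
Before the 3rd dose, 2 doses have been given. Superposition: Cmin = C₀·(f + f²).
≈ 18.508 × (0.5801 + 0.3365) ≈ 18.508 × 0.9166 ≈ 16.964 mcg/mL.

17.0 mcg/mL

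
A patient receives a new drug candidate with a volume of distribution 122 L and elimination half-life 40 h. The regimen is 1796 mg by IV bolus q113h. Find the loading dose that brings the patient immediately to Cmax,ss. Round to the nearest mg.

2091 mg

f = (1/2)^(113/40) ≈ 0.141121; accumulation ratio R = 1/(1−f) ≈ 1.16431.
Loading dose to hit Cmax,ss on first dose: D_load = D_maint·R ≈ 1796 × 1.16431 ≈ 2091.10 mg.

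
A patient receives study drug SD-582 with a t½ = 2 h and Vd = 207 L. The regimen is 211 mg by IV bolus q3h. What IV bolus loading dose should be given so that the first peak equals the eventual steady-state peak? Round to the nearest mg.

f = (1/2)^(3/2) ≈ 0.353553; accumulation ratio R = 1/(1−f) ≈ 1.54692.
Loading dose to hit Cmax,ss on first dose: D_load = D_maint·R ≈ 211 × 1.54692 ≈ 326.40 mg.

326 mg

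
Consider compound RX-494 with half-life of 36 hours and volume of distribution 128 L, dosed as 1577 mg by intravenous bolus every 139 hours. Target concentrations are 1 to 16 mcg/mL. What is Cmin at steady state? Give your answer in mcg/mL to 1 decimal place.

0.9 mcg/mL

Over one 139-h interval, 139/36 ≈ 3.8611 half-lives elapse, leaving f ≈ 0.0688 of each dose.
At steady state, accumulation factor R = 1/(1 − e^(−kτ)) ≈ 1.0739.
Each bolus raises the concentration by D/Vd = 1577/128 ≈ 12.320 mcg/mL.
Cmax,ss = C₀/(1 − f) ≈ 12.320/0.9312 ≈ 13.230 mcg/mL.
One interval later, Cmin,ss = Cmax,ss·e^(−kτ) ≈ 13.230 × 0.0688 ≈ 0.910 mcg/mL.
Trough 0.9 mcg/mL vs MEC 1 mcg/mL: subtherapeutic.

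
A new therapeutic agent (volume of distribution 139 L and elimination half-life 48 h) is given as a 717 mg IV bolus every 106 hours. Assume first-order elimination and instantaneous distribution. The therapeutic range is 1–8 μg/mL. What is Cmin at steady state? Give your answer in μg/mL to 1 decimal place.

Over one 106-h interval, 106/48 ≈ 2.2083 half-lives elapse, leaving f ≈ 0.2164 of each dose.
At steady state, accumulation factor R = 1/(1 − e^(−kτ)) ≈ 1.2762.
Each bolus raises the concentration by D/Vd = 717/139 ≈ 5.158 μg/mL.
Steady-state peak Cmax,ss = C₀·R ≈ 5.158 × 1.2762 ≈ 6.583 μg/mL.
Steady-state trough Cmin,ss = Cmax,ss·f ≈ 6.583 × 0.2164 ≈ 1.425 μg/mL.
Trough 1.4 μg/mL vs MEC 1 μg/mL: adequate.

1.4 μg/mL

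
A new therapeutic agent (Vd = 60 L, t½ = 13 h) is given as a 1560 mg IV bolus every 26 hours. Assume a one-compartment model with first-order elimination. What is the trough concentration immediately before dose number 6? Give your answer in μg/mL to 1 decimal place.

f = (1/2)^(τ/t½) = (1/2)^(26/13) ≈ 0.2500.
C₀ = D/Vd = 1560/60 ≈ 26.000 μg/mL.
Before the 6th dose, 5 doses have been given. Superposition: Cmin = C₀·(f + f² + … + f^5).
≈ 26.000 × (0.2500 + 0.0625 + 0.0156 + 0.0039 + 0.0010) ≈ 26.000 × 0.3330 ≈ 8.658 μg/mL.

8.7 μg/mL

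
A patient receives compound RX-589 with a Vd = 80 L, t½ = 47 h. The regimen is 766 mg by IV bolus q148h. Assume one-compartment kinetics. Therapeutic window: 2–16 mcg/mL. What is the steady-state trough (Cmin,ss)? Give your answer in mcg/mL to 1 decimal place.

1.2 mcg/mL

k = ln2/t½ = ln2/47 ≈ 0.014748 h⁻¹; fraction remaining f = e^(−kτ) = e^(−0.014748×148) ≈ 0.1127.
At steady state, accumulation factor R = 1/(1 − e^(−kτ)) ≈ 1.1270.
Single-dose peak C₀ = D/Vd = 766/80 ≈ 9.575 mcg/mL.
Steady-state peak Cmax,ss = C₀·R ≈ 9.575 × 1.1270 ≈ 10.791 mcg/mL.
One interval later, Cmin,ss = Cmax,ss·e^(−kτ) ≈ 10.791 × 0.1127 ≈ 1.216 mcg/mL.
Trough 1.2 mcg/mL vs MEC 2 mcg/mL: subtherapeutic.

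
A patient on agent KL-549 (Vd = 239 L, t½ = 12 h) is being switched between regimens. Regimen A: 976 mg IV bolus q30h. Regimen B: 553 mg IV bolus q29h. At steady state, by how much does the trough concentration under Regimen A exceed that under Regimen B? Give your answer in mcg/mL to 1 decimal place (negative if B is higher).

Regimen A: f = (1/2)^(30/12) ≈ 0.1768; Cmin,ss = (976/239)·f/(1−f) ≈ 0.877 mcg/mL.
Regimen B: f = (1/2)^(29/12) ≈ 0.1873; Cmin,ss = (553/239)·f/(1−f) ≈ 0.533 mcg/mL.
Difference ≈ 0.877 − 0.533 ≈ 0.344 mcg/mL.

0.3 mcg/mL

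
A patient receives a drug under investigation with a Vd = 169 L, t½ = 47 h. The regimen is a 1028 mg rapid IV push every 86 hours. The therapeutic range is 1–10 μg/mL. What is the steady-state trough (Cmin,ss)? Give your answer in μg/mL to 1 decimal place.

2.4 μg/mL

τ/t½ = 86/47 ≈ 1.8298, so fraction remaining f = (1/2)^(86/47) ≈ 0.2813.
Accumulation ratio R = 1/(1 − f) ≈ 1/0.7187 ≈ 1.3914.
Each bolus raises the concentration by D/Vd = 1028/169 ≈ 6.083 μg/mL.
Cmax,ss = C₀/(1 − f) ≈ 6.083/0.7187 ≈ 8.464 μg/mL.
One interval later, Cmin,ss = Cmax,ss·e^(−kτ) ≈ 8.464 × 0.2813 ≈ 2.381 μg/mL.
Trough 2.4 μg/mL vs MEC 1 μg/mL: adequate.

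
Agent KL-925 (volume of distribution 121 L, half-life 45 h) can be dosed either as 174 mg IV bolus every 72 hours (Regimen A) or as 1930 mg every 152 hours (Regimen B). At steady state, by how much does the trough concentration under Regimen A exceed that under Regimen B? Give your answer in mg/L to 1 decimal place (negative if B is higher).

Regimen A: f = (1/2)^(72/45) ≈ 0.3299; Cmin,ss = (174/121)·f/(1−f) ≈ 0.708 mg/L.
Regimen B: f = (1/2)^(152/45) ≈ 0.0962; Cmin,ss = (1930/121)·f/(1−f) ≈ 1.698 mg/L.
Difference ≈ 0.708 − 1.698 ≈ -0.990 mg/L.

-1.0 mg/L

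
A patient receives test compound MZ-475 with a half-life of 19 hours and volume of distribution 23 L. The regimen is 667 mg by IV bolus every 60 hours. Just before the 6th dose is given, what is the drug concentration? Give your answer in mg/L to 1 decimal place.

f = (1/2)^(τ/t½) = (1/2)^(60/19) ≈ 0.1120.
C₀ = D/Vd = 667/23 ≈ 29.000 mg/L.
Before the 6th dose, 5 doses have been given. Superposition: Cmin = C₀·(f + f² + … + f^5).
≈ 29.000 × (0.1120 + 0.0125 + 0.0014 + 0.0002 + 0.0000) ≈ 29.000 × 0.1261 ≈ 3.657 mg/L.

3.7 mg/L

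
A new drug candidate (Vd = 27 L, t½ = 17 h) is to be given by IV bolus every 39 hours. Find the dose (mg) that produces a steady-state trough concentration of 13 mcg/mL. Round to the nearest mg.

1370 mg

τ/t½ = 39/17 ≈ 2.2941, so f = (1/2)^(39/17) ≈ 0.203893.
Cmin,ss = (D/Vd)·f/(1−f), so D = Cmin,ss·Vd·(1−f)/f.
D = 13 × 27 × (1−f)/f ≈ 13 × 27 × 3.90453 ≈ 1370.49 mg.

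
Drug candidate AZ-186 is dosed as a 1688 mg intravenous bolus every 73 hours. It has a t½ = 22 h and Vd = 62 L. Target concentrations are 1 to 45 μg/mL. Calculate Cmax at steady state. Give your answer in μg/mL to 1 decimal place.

τ/t½ = 73/22 ≈ 3.3182, so fraction remaining f = (1/2)^(73/22) ≈ 0.1003.
Accumulation ratio R = 1/(1 − f) ≈ 1/0.8997 ≈ 1.1115.
Each bolus raises the concentration by D/Vd = 1688/62 ≈ 27.226 μg/mL.
Steady-state peak Cmax,ss = C₀·R ≈ 27.226 × 1.1115 ≈ 30.262 μg/mL.
Peak 30.3 μg/mL vs MTC 45 μg/mL: below toxic threshold.

30.3 μg/mL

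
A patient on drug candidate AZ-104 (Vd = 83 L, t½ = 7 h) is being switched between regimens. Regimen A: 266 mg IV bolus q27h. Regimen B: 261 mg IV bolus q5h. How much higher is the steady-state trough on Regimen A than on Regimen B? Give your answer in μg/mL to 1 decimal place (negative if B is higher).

-4.7 μg/mL

Regimen A: f = (1/2)^(27/7) ≈ 0.0690; Cmin,ss = (266/83)·f/(1−f) ≈ 0.238 μg/mL.
Regimen B: f = (1/2)^(5/7) ≈ 0.6095; Cmin,ss = (261/83)·f/(1−f) ≈ 4.908 μg/mL.
Difference ≈ 0.238 − 4.908 ≈ -4.670 μg/mL.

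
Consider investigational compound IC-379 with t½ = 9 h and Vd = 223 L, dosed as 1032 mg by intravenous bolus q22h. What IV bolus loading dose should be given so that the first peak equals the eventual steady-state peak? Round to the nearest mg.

f = (1/2)^(22/9) ≈ 0.183717; accumulation ratio R = 1/(1−f) ≈ 1.22507.
Loading dose to hit Cmax,ss on first dose: D_load = D_maint·R ≈ 1032 × 1.22507 ≈ 1264.27 mg.

1264 mg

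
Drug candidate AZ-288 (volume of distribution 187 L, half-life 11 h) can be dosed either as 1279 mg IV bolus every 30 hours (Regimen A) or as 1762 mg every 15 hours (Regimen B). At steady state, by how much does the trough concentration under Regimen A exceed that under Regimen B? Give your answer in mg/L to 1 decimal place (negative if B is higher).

Regimen A: f = (1/2)^(30/11) ≈ 0.1510; Cmin,ss = (1279/187)·f/(1−f) ≈ 1.216 mg/L.
Regimen B: f = (1/2)^(15/11) ≈ 0.3886; Cmin,ss = (1762/187)·f/(1−f) ≈ 5.989 mg/L.
Difference ≈ 1.216 − 5.989 ≈ -4.773 mg/L.

-4.8 mg/L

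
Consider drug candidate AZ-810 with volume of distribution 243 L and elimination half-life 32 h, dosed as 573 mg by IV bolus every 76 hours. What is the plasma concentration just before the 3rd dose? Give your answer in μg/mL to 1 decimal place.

f = (1/2)^(τ/t½) = (1/2)^(76/32) ≈ 0.1928.
C₀ = D/Vd = 573/243 ≈ 2.358 μg/mL.
Before the 3rd dose, 2 doses have been given. Superposition: Cmin = C₀·(f + f²).
≈ 2.358 × (0.1928 + 0.0372) ≈ 2.358 × 0.2300 ≈ 0.542 μg/mL.

0.5 μg/mL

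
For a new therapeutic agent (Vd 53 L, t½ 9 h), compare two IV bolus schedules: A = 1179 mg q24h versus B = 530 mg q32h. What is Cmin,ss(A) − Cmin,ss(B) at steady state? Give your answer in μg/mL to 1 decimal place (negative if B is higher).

3.2 μg/mL

Regimen A: f = (1/2)^(24/9) ≈ 0.1575; Cmin,ss = (1179/53)·f/(1−f) ≈ 4.159 μg/mL.
Regimen B: f = (1/2)^(32/9) ≈ 0.0850; Cmin,ss = (530/53)·f/(1−f) ≈ 0.929 μg/mL.
Difference ≈ 4.159 − 0.929 ≈ 3.230 μg/mL.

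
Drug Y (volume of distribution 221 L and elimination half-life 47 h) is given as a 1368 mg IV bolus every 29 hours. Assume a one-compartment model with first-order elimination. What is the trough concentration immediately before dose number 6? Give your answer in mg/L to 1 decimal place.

f = (1/2)^(τ/t½) = (1/2)^(29/47) ≈ 0.6520.
C₀ = D/Vd = 1368/221 ≈ 6.190 mg/L.
Before the 6th dose, 5 doses have been given. Superposition: Cmin = C₀·(f + f² + … + f^5).
≈ 6.190 × (0.6520 + 0.4251 + 0.2772 + 0.1807 + 0.1178) ≈ 6.190 × 1.6528 ≈ 10.231 mg/L.

10.2 mg/L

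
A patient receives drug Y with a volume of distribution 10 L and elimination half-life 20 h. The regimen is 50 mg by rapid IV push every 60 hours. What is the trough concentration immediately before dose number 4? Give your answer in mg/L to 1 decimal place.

f = (1/2)^(τ/t½) = (1/2)^(60/20) ≈ 0.1250.
C₀ = D/Vd = 50/10 ≈ 5.000 mg/L.
Before the 4th dose, 3 doses have been given. Superposition: Cmin = C₀·(f + f² + … + f^3).
≈ 5.000 × (0.1250 + 0.0156 + 0.0020) ≈ 5.000 × 0.1426 ≈ 0.713 mg/L.

0.7 mg/L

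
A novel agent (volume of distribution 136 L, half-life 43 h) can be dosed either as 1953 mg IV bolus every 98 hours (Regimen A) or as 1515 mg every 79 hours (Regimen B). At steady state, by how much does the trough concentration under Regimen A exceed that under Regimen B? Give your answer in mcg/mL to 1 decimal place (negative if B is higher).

Regimen A: f = (1/2)^(98/43) ≈ 0.2060; Cmin,ss = (1953/136)·f/(1−f) ≈ 3.726 mcg/mL.
Regimen B: f = (1/2)^(79/43) ≈ 0.2799; Cmin,ss = (1515/136)·f/(1−f) ≈ 4.330 mcg/mL.
Difference ≈ 3.726 − 4.330 ≈ -0.604 mcg/mL.

-0.6 mcg/mL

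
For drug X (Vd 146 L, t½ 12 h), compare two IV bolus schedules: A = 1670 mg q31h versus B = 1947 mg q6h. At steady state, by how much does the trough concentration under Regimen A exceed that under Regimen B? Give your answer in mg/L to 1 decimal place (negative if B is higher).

Regimen A: f = (1/2)^(31/12) ≈ 0.1669; Cmin,ss = (1670/146)·f/(1−f) ≈ 2.292 mg/L.
Regimen B: f = (1/2)^(6/12) ≈ 0.7071; Cmin,ss = (1947/146)·f/(1−f) ≈ 32.194 mg/L.
Difference ≈ 2.292 − 32.194 ≈ -29.902 mg/L.

-29.9 mg/L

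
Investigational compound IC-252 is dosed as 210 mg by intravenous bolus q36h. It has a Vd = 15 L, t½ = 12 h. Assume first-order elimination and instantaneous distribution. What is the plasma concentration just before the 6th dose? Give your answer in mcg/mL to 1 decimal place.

2.0 mcg/mL

f = (1/2)^(τ/t½) = (1/2)^(36/12) ≈ 0.1250.
C₀ = D/Vd = 210/15 ≈ 14.000 mcg/mL.
Before the 6th dose, 5 doses have been given. Superposition: Cmin = C₀·(f + f² + … + f^5).
≈ 14.000 × (0.1250 + 0.0156 + 0.0020 + 0.0002 + 0.0000) ≈ 14.000 × 0.1428 ≈ 1.999 mcg/mL.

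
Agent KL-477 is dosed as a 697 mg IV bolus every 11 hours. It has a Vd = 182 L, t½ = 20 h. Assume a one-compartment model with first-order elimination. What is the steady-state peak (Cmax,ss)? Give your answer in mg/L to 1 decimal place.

12.1 mg/L

τ/t½ = 11/20 ≈ 0.55, so fraction remaining f = (1/2)^(11/20) ≈ 0.6830.
Accumulation ratio R = 1/(1 − f) ≈ 1/0.3170 ≈ 3.1546.
Single-dose peak C₀ = D/Vd = 697/182 ≈ 3.830 mg/L.
Steady-state peak Cmax,ss = C₀·R ≈ 3.830 × 3.1546 ≈ 12.082 mg/L.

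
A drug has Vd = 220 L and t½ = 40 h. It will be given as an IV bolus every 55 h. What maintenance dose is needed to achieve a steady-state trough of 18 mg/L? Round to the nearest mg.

τ/t½ = 55/40 ≈ 1.375, so f = (1/2)^(55/40) ≈ 0.385553.
Cmin,ss = (D/Vd)·f/(1−f), so D = Cmin,ss·Vd·(1−f)/f.
D = 18 × 220 × (1−f)/f ≈ 18 × 220 × 1.59368 ≈ 6310.97 mg.

6311 mg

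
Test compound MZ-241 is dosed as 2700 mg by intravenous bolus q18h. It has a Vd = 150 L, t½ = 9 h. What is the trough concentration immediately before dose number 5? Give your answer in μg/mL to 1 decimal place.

f = (1/2)^(τ/t½) = (1/2)^(18/9) ≈ 0.2500.
C₀ = D/Vd = 2700/150 ≈ 18.000 μg/mL.
Before the 5th dose, 4 doses have been given. Superposition: Cmin = C₀·(f + f² + … + f^4).
≈ 18.000 × (0.2500 + 0.0625 + 0.0156 + 0.0039) ≈ 18.000 × 0.3320 ≈ 5.976 μg/mL.

6.0 μg/mL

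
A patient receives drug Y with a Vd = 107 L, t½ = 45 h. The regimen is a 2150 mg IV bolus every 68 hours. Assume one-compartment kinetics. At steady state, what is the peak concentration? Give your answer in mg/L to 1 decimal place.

31.0 mg/L

Over one 68-h interval, 68/45 ≈ 1.5111 half-lives elapse, leaving f ≈ 0.3508 of each dose.
At steady state, accumulation factor R = 1/(1 − e^(−kτ)) ≈ 1.5404.
Single-dose peak C₀ = D/Vd = 2150/107 ≈ 20.093 mg/L.
Steady-state peak Cmax,ss = C₀·R ≈ 20.093 × 1.5404 ≈ 30.951 mg/L.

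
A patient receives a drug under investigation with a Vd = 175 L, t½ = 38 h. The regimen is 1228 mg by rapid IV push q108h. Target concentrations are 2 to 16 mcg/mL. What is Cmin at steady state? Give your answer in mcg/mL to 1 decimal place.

1.1 mcg/mL

Over one 108-h interval, 108/38 ≈ 2.8421 half-lives elapse, leaving f ≈ 0.1395 of each dose.
Single-dose peak C₀ = D/Vd = 1228/175 ≈ 7.017 mcg/mL.
Steady-state trough Cmin,ss = C₀·f/(1−f) ≈ 7.017 × 0.1395/0.8605 ≈ 1.138 mcg/mL.
Trough 1.1 mcg/mL vs MEC 2 mcg/mL: subtherapeutic.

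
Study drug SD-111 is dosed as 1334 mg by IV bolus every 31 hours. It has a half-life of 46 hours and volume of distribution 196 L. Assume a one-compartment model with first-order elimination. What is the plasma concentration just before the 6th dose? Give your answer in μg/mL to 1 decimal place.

10.3 μg/mL

f = (1/2)^(τ/t½) = (1/2)^(31/46) ≈ 0.6268.
C₀ = D/Vd = 1334/196 ≈ 6.806 μg/mL.
Before the 6th dose, 5 doses have been given. Superposition: Cmin = C₀·(f + f² + … + f^5).
≈ 6.806 × (0.6268 + 0.3929 + 0.2463 + 0.1544 + 0.0967) ≈ 6.806 × 1.5171 ≈ 10.325 μg/mL.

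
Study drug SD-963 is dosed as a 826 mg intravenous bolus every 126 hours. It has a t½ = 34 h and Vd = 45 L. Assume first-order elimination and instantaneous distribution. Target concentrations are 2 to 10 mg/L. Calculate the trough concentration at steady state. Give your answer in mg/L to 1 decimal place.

1.5 mg/L

τ/t½ = 126/34 ≈ 3.7059, so fraction remaining f = (1/2)^(126/34) ≈ 0.0766.
Accumulation ratio R = 1/(1 − f) ≈ 1/0.9234 ≈ 1.0830.
Each bolus raises the concentration by D/Vd = 826/45 ≈ 18.356 mg/L.
Steady-state peak Cmax,ss = C₀·R ≈ 18.356 × 1.0830 ≈ 19.880 mg/L.
Steady-state trough Cmin,ss = Cmax,ss·f ≈ 19.880 × 0.0766 ≈ 1.523 mg/L.
Trough 1.5 mg/L vs MEC 2 mg/L: subtherapeutic.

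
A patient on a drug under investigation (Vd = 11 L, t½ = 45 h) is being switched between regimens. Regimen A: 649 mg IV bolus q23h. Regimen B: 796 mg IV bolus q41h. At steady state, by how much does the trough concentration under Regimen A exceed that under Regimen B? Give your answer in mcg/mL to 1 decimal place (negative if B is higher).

56.6 mcg/mL

Regimen A: f = (1/2)^(23/45) ≈ 0.7017; Cmin,ss = (649/11)·f/(1−f) ≈ 138.787 mcg/mL.
Regimen B: f = (1/2)^(41/45) ≈ 0.5318; Cmin,ss = (796/11)·f/(1−f) ≈ 82.193 mcg/mL.
Difference ≈ 138.787 − 82.193 ≈ 56.594 mcg/mL.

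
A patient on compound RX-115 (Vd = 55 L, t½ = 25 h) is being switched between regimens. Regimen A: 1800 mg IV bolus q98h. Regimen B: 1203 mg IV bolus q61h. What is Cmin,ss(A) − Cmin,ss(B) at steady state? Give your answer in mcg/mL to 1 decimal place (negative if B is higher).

Regimen A: f = (1/2)^(98/25) ≈ 0.0661; Cmin,ss = (1800/55)·f/(1−f) ≈ 2.316 mcg/mL.
Regimen B: f = (1/2)^(61/25) ≈ 0.1843; Cmin,ss = (1203/55)·f/(1−f) ≈ 4.942 mcg/mL.
Difference ≈ 2.316 − 4.942 ≈ -2.626 mcg/mL.

-2.6 mcg/mL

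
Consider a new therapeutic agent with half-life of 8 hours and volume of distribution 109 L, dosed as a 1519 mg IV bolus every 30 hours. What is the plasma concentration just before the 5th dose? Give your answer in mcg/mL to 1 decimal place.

f = (1/2)^(τ/t½) = (1/2)^(30/8) ≈ 0.0743.
C₀ = D/Vd = 1519/109 ≈ 13.936 mcg/mL.
Before the 5th dose, 4 doses have been given. Superposition: Cmin = C₀·(f + f² + … + f^4).
≈ 13.936 × (0.0743 + 0.0055 + 0.0004 + 0.0000) ≈ 13.936 × 0.0802 ≈ 1.118 mcg/mL.

1.1 mcg/mL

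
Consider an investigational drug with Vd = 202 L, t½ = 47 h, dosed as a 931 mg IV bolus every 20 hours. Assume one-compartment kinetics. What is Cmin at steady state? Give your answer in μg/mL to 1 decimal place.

13.4 μg/mL

k = ln2/t½ = ln2/47 ≈ 0.014748 h⁻¹; fraction remaining f = e^(−kτ) = e^(−0.014748×20) ≈ 0.7446.
At steady state, accumulation factor R = 1/(1 − e^(−kτ)) ≈ 3.9154.
Single-dose peak C₀ = D/Vd = 931/202 ≈ 4.609 μg/mL.
Steady-state peak Cmax,ss = C₀·R ≈ 4.609 × 3.9154 ≈ 18.046 μg/mL.
One interval later, Cmin,ss = Cmax,ss·e^(−kτ) ≈ 18.046 × 0.7446 ≈ 13.437 μg/mL.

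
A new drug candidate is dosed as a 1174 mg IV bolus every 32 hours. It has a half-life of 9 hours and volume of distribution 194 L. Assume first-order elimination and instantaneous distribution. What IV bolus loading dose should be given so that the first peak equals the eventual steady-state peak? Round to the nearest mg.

f = (1/2)^(32/9) ≈ 0.085049; accumulation ratio R = 1/(1−f) ≈ 1.09295.
Loading dose to hit Cmax,ss on first dose: D_load = D_maint·R ≈ 1174 × 1.09295 ≈ 1283.12 mg.

1283 mg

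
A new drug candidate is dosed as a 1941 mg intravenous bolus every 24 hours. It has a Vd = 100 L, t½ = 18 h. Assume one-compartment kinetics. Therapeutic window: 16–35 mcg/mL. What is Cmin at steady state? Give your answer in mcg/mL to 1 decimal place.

12.8 mcg/mL

k = ln2/t½ = ln2/18 ≈ 0.038508 h⁻¹; fraction remaining f = e^(−kτ) = e^(−0.038508×24) ≈ 0.3969.
Accumulation ratio R = 1/(1 − f) ≈ 1/0.6031 ≈ 1.6581.
Single-dose peak C₀ = D/Vd = 1941/100 ≈ 19.410 mcg/mL.
Cmax,ss = C₀/(1 − f) ≈ 19.410/0.6031 ≈ 32.184 mcg/mL.
Steady-state trough Cmin,ss = Cmax,ss·f ≈ 32.184 × 0.3969 ≈ 12.774 mcg/mL.
Trough 12.8 mcg/mL vs MEC 16 mcg/mL: subtherapeutic.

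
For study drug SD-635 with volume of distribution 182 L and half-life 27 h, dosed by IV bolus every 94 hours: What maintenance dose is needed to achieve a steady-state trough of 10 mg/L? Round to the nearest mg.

18508 mg

τ/t½ = 94/27 ≈ 3.4815, so f = (1/2)^(94/27) ≈ 0.089530.
Cmin,ss = (D/Vd)·f/(1−f), so D = Cmin,ss·Vd·(1−f)/f.
D = 10 × 182 × (1−f)/f ≈ 10 × 182 × 10.16944 ≈ 18508.38 mg.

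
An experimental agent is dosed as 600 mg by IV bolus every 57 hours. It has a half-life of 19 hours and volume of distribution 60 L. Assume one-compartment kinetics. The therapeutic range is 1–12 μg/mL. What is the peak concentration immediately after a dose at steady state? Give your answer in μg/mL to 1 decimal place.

11.4 μg/mL

τ = 57 h = 3 half-lives, so f = (1/2)^3 = 0.125.
Accumulation ratio R = 1/(1 − f) = 1/0.875 = 8/7.
Single-dose peak C₀ = D/Vd = 600/60 = 10 μg/mL.
Steady-state peak Cmax,ss = C₀·R = 10 × 8/7 ≈ 11.429 μg/mL.
Peak 11.4 μg/mL vs MTC 12 μg/mL: below toxic threshold.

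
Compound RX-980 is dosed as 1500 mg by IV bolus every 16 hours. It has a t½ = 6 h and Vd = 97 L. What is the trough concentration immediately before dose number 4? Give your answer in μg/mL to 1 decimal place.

2.9 μg/mL

f = (1/2)^(τ/t½) = (1/2)^(16/6) ≈ 0.1575.
C₀ = D/Vd = 1500/97 ≈ 15.464 μg/mL.
Before the 4th dose, 3 doses have been given. Superposition: Cmin = C₀·(f + f² + … + f^3).
≈ 15.464 × (0.1575 + 0.0248 + 0.0039) ≈ 15.464 × 0.1862 ≈ 2.879 μg/mL.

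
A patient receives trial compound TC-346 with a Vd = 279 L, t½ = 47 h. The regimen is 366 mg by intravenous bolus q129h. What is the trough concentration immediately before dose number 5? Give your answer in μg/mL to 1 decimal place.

0.2 μg/mL

f = (1/2)^(τ/t½) = (1/2)^(129/47) ≈ 0.1492.
C₀ = D/Vd = 366/279 ≈ 1.312 μg/mL.
Before the 5th dose, 4 doses have been given. Superposition: Cmin = C₀·(f + f² + … + f^4).
≈ 1.312 × (0.1492 + 0.0223 + 0.0033 + 0.0005) ≈ 1.312 × 0.1753 ≈ 0.230 μg/mL.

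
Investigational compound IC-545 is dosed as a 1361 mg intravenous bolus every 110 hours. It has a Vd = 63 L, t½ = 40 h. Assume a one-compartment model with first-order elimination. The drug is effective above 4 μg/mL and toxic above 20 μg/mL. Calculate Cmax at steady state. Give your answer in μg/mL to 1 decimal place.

τ/t½ = 110/40 ≈ 2.75, so fraction remaining f = (1/2)^(110/40) ≈ 0.1487.
Accumulation ratio R = 1/(1 − f) ≈ 1/0.8513 ≈ 1.1747.
Single-dose peak C₀ = D/Vd = 1361/63 ≈ 21.603 μg/mL.
Steady-state peak Cmax,ss = C₀·R ≈ 21.603 × 1.1747 ≈ 25.377 μg/mL.
Peak 25.4 μg/mL vs MTC 20 μg/mL: exceeds toxic threshold.

25.4 μg/mL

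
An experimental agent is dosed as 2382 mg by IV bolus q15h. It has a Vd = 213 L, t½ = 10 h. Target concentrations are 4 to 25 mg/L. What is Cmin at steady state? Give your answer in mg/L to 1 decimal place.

τ/t½ = 15/10 ≈ 1.5, so fraction remaining f = (1/2)^(15/10) ≈ 0.3536.
Accumulation ratio R = 1/(1 − f) ≈ 1/0.6464 ≈ 1.5470.
Each bolus raises the concentration by D/Vd = 2382/213 ≈ 11.183 mg/L.
Cmax,ss = C₀/(1 − f) ≈ 11.183/0.6464 ≈ 17.300 mg/L.
One interval later, Cmin,ss = Cmax,ss·e^(−kτ) ≈ 17.300 × 0.3536 ≈ 6.117 mg/L.
Trough 6.1 mg/L vs MEC 4 mg/L: adequate.

6.1 mg/L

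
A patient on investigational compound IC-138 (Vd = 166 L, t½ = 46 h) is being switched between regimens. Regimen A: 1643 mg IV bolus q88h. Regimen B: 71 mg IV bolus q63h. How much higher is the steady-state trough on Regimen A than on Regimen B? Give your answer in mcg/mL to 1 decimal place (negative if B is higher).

3.3 mcg/mL

Regimen A: f = (1/2)^(88/46) ≈ 0.2655; Cmin,ss = (1643/166)·f/(1−f) ≈ 3.578 mcg/mL.
Regimen B: f = (1/2)^(63/46) ≈ 0.3870; Cmin,ss = (71/166)·f/(1−f) ≈ 0.270 mcg/mL.
Difference ≈ 3.578 − 0.270 ≈ 3.308 mcg/mL.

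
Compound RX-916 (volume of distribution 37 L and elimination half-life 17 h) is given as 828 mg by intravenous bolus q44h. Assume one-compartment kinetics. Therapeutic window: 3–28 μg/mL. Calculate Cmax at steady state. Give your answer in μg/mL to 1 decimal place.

Over one 44-h interval, 44/17 ≈ 2.5882 half-lives elapse, leaving f ≈ 0.1663 of each dose.
Accumulation ratio R = 1/(1 − f) ≈ 1/0.8337 ≈ 1.1995.
Each bolus raises the concentration by D/Vd = 828/37 ≈ 22.378 μg/mL.
Steady-state peak Cmax,ss = C₀·R ≈ 22.378 × 1.1995 ≈ 26.842 μg/mL.
Peak 26.8 μg/mL vs MTC 28 μg/mL: below toxic threshold.

26.8 μg/mL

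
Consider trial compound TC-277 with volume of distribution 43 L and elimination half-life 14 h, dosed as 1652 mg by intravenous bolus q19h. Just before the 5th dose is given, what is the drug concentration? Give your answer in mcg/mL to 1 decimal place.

f = (1/2)^(τ/t½) = (1/2)^(19/14) ≈ 0.3904.
C₀ = D/Vd = 1652/43 ≈ 38.419 mcg/mL.
Before the 5th dose, 4 doses have been given. Superposition: Cmin = C₀·(f + f² + … + f^4).
≈ 38.419 × (0.3904 + 0.1524 + 0.0595 + 0.0232) ≈ 38.419 × 0.6255 ≈ 24.031 mcg/mL.

24.0 mcg/mL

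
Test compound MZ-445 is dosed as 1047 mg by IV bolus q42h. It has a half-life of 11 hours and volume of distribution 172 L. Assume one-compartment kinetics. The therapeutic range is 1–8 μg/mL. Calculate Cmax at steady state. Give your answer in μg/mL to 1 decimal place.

τ/t½ = 42/11 ≈ 3.8182, so fraction remaining f = (1/2)^(42/11) ≈ 0.0709.
Accumulation ratio R = 1/(1 − f) ≈ 1/0.9291 ≈ 1.0763.
Single-dose peak C₀ = D/Vd = 1047/172 ≈ 6.087 μg/mL.
Steady-state peak Cmax,ss = C₀·R ≈ 6.087 × 1.0763 ≈ 6.551 μg/mL.
Peak 6.6 μg/mL vs MTC 8 μg/mL: below toxic threshold.

6.6 μg/mL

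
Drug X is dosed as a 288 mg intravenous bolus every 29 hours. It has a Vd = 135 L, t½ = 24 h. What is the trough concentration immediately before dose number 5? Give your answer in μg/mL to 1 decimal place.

1.6 μg/mL

f = (1/2)^(τ/t½) = (1/2)^(29/24) ≈ 0.4328.
C₀ = D/Vd = 288/135 ≈ 2.133 μg/mL.
Before the 5th dose, 4 doses have been given. Superposition: Cmin = C₀·(f + f² + … + f^4).
≈ 2.133 × (0.4328 + 0.1873 + 0.0811 + 0.0351) ≈ 2.133 × 0.7363 ≈ 1.571 μg/mL.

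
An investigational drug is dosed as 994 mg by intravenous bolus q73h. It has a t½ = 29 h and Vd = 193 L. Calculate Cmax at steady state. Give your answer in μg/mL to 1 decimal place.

τ/t½ = 73/29 ≈ 2.5172, so fraction remaining f = (1/2)^(73/29) ≈ 0.1747.
Accumulation ratio R = 1/(1 − f) ≈ 1/0.8253 ≈ 1.2117.
Single-dose peak C₀ = D/Vd = 994/193 ≈ 5.150 μg/mL.
Steady-state peak Cmax,ss = C₀·R ≈ 5.150 × 1.2117 ≈ 6.240 μg/mL.

6.2 μg/mL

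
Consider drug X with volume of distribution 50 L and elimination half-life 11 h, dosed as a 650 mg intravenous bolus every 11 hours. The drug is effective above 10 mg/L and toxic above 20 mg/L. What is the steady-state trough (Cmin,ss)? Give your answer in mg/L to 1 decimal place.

13.0 mg/L

τ = 11 h = 1 half-life, so f = (1/2)^1 = 0.5.
At steady state, R = 1/(1 − 0.5) = 2/1.
Single-dose peak C₀ = D/Vd = 650/50 = 13 mg/L.
Steady-state peak Cmax,ss = C₀·R = 13 × 2/1 ≈ 26.000 mg/L.
Steady-state trough Cmin,ss = Cmax,ss·f ≈ 26.000 × 0.5 ≈ 13.000 mg/L.
Trough 13.0 mg/L vs MEC 10 mg/L: adequate.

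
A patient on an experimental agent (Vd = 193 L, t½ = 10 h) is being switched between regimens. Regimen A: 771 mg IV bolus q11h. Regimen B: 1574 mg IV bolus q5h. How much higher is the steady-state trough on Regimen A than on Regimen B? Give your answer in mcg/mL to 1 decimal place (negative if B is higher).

-16.2 mcg/mL

Regimen A: f = (1/2)^(11/10) ≈ 0.4665; Cmin,ss = (771/193)·f/(1−f) ≈ 3.493 mcg/mL.
Regimen B: f = (1/2)^(5/10) ≈ 0.7071; Cmin,ss = (1574/193)·f/(1−f) ≈ 19.688 mcg/mL.
Difference ≈ 3.493 − 19.688 ≈ -16.195 mcg/mL.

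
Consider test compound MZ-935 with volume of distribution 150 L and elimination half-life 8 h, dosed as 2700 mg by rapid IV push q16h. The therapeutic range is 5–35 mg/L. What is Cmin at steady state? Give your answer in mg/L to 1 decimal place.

6.0 mg/L

The dosing interval is 2 half-lives, so f = 2^(−2) = 0.25.
At steady state, R = 1/(1 − 0.25) = 4/3.
Single-dose peak C₀ = D/Vd = 2700/150 = 18 mg/L.
Steady-state peak Cmax,ss = C₀·R = 18 × 4/3 ≈ 24.000 mg/L.
Steady-state trough Cmin,ss = Cmax,ss·f ≈ 24.000 × 0.25 ≈ 6.000 mg/L.
Trough 6.0 mg/L vs MEC 5 mg/L: adequate.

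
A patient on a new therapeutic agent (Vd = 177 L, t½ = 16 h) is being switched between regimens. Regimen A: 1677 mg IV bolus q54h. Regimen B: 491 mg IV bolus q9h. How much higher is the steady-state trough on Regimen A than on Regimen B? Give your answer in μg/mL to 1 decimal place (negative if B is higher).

Regimen A: f = (1/2)^(54/16) ≈ 0.0964; Cmin,ss = (1677/177)·f/(1−f) ≈ 1.011 μg/mL.
Regimen B: f = (1/2)^(9/16) ≈ 0.6771; Cmin,ss = (491/177)·f/(1−f) ≈ 5.817 μg/mL.
Difference ≈ 1.011 − 5.817 ≈ -4.806 μg/mL.

-4.8 μg/mL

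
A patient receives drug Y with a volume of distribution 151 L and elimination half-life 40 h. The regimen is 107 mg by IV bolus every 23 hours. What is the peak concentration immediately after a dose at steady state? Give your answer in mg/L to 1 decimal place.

τ/t½ = 23/40 ≈ 0.575, so fraction remaining f = (1/2)^(23/40) ≈ 0.6713.
At steady state, accumulation factor R = 1/(1 − e^(−kτ)) ≈ 3.0423.
Single-dose peak C₀ = D/Vd = 107/151 ≈ 0.709 mg/L.
Steady-state peak Cmax,ss = C₀·R ≈ 0.709 × 3.0423 ≈ 2.157 mg/L.

2.2 mg/L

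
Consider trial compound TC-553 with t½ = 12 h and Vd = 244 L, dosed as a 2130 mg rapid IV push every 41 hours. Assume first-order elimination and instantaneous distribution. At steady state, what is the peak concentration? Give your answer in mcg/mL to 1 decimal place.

9.6 mcg/mL

k = ln2/t½ = ln2/12 ≈ 0.057762 h⁻¹; fraction remaining f = e^(−kτ) = e^(−0.057762×41) ≈ 0.0936.
Accumulation ratio R = 1/(1 − f) ≈ 1/0.9064 ≈ 1.1033.
Each bolus raises the concentration by D/Vd = 2130/244 ≈ 8.730 mcg/mL.
Steady-state peak Cmax,ss = C₀·R ≈ 8.730 × 1.1033 ≈ 9.632 mcg/mL.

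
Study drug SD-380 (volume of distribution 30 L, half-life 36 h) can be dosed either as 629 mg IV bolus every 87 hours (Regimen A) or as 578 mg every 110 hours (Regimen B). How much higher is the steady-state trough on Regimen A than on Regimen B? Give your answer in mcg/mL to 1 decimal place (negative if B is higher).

2.2 mcg/mL

Regimen A: f = (1/2)^(87/36) ≈ 0.1873; Cmin,ss = (629/30)·f/(1−f) ≈ 4.832 mcg/mL.
Regimen B: f = (1/2)^(110/36) ≈ 0.1203; Cmin,ss = (578/30)·f/(1−f) ≈ 2.635 mcg/mL.
Difference ≈ 4.832 − 2.635 ≈ 2.197 mcg/mL.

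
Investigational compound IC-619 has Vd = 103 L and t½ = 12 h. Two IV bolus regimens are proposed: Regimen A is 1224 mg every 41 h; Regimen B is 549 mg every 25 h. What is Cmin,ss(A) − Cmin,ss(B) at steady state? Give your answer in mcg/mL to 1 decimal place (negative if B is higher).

-0.4 mcg/mL

Regimen A: f = (1/2)^(41/12) ≈ 0.0936; Cmin,ss = (1224/103)·f/(1−f) ≈ 1.227 mcg/mL.
Regimen B: f = (1/2)^(25/12) ≈ 0.2360; Cmin,ss = (549/103)·f/(1−f) ≈ 1.646 mcg/mL.
Difference ≈ 1.227 − 1.646 ≈ -0.419 mcg/mL.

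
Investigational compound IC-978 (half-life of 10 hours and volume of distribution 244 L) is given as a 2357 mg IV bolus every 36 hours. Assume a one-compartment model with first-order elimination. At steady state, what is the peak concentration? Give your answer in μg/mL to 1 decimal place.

τ/t½ = 36/10 ≈ 3.6, so fraction remaining f = (1/2)^(36/10) ≈ 0.0825.
At steady state, accumulation factor R = 1/(1 − e^(−kτ)) ≈ 1.0899.
Each bolus raises the concentration by D/Vd = 2357/244 ≈ 9.660 μg/mL.
Steady-state peak Cmax,ss = C₀·R ≈ 9.660 × 1.0899 ≈ 10.528 μg/mL.

10.5 μg/mL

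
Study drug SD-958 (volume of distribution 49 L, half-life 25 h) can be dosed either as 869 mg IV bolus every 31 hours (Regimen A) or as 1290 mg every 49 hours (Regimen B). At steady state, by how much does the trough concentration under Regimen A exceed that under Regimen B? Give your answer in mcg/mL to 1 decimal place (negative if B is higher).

Regimen A: f = (1/2)^(31/25) ≈ 0.4234; Cmin,ss = (869/49)·f/(1−f) ≈ 13.023 mcg/mL.
Regimen B: f = (1/2)^(49/25) ≈ 0.2570; Cmin,ss = (1290/49)·f/(1−f) ≈ 9.106 mcg/mL.
Difference ≈ 13.023 − 9.106 ≈ 3.917 mcg/mL.

3.9 mcg/mL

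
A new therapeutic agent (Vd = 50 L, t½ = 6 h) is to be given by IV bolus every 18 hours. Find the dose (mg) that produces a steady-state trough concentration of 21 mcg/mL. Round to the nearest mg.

7350 mg

τ/t½ = 18/6 ≈ 3, so f = (1/2)^(18/6) ≈ 0.125000.
Cmin,ss = (D/Vd)·f/(1−f), so D = Cmin,ss·Vd·(1−f)/f.
D = 21 × 50 × (1−f)/f ≈ 21 × 50 × 7.00000 ≈ 7350.00 mg.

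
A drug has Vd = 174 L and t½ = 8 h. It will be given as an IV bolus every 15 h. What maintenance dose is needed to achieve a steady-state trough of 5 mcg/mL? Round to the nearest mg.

τ/t½ = 15/8 ≈ 1.875, so f = (1/2)^(15/8) ≈ 0.272627.
Cmin,ss = (D/Vd)·f/(1−f), so D = Cmin,ss·Vd·(1−f)/f.
D = 5 × 174 × (1−f)/f ≈ 5 × 174 × 2.66802 ≈ 2321.18 mg.

2321 mg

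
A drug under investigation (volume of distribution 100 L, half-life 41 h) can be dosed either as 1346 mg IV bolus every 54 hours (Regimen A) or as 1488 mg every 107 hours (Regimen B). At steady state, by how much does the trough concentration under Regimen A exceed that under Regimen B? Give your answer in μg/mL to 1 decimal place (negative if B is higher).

Regimen A: f = (1/2)^(54/41) ≈ 0.4013; Cmin,ss = (1346/100)·f/(1−f) ≈ 9.022 μg/mL.
Regimen B: f = (1/2)^(107/41) ≈ 0.1638; Cmin,ss = (1488/100)·f/(1−f) ≈ 2.915 μg/mL.
Difference ≈ 9.022 − 2.915 ≈ 6.107 μg/mL.

6.1 μg/mL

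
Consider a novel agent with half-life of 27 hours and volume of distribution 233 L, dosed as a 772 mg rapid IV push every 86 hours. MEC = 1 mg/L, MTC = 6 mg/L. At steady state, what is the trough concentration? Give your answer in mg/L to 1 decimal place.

0.4 mg/L

τ/t½ = 86/27 ≈ 3.1852, so fraction remaining f = (1/2)^(86/27) ≈ 0.1099.
Accumulation ratio R = 1/(1 − f) ≈ 1/0.8901 ≈ 1.1235.
Single-dose peak C₀ = D/Vd = 772/233 ≈ 3.313 mg/L.
Cmax,ss = C₀/(1 − f) ≈ 3.313/0.8901 ≈ 3.722 mg/L.
Steady-state trough Cmin,ss = Cmax,ss·f ≈ 3.722 × 0.1099 ≈ 0.409 mg/L.
Trough 0.4 mg/L vs MEC 1 mg/L: subtherapeutic.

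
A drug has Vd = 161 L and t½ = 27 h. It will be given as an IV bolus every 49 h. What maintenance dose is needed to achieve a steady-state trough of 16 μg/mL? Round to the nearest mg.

τ/t½ = 49/27 ≈ 1.8148, so f = (1/2)^(49/27) ≈ 0.284241.
Cmin,ss = (D/Vd)·f/(1−f), so D = Cmin,ss·Vd·(1−f)/f.
D = 16 × 161 × (1−f)/f ≈ 16 × 161 × 2.51814 ≈ 6486.73 mg.

6487 mg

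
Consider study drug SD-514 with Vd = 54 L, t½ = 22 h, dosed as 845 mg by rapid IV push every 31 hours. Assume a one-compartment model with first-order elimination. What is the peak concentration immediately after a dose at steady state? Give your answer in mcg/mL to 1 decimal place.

τ/t½ = 31/22 ≈ 1.4091, so fraction remaining f = (1/2)^(31/22) ≈ 0.3765.
Accumulation ratio R = 1/(1 − f) ≈ 1/0.6235 ≈ 1.6038.
Each bolus raises the concentration by D/Vd = 845/54 ≈ 15.648 mcg/mL.
Steady-state peak Cmax,ss = C₀·R ≈ 15.648 × 1.6038 ≈ 25.096 mcg/mL.

25.1 mcg/mL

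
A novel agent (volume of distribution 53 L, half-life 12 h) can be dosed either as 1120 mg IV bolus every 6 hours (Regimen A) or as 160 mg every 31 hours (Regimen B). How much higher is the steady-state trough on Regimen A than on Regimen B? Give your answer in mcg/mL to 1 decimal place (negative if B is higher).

Regimen A: f = (1/2)^(6/12) ≈ 0.7071; Cmin,ss = (1120/53)·f/(1−f) ≈ 51.016 mcg/mL.
Regimen B: f = (1/2)^(31/12) ≈ 0.1669; Cmin,ss = (160/53)·f/(1−f) ≈ 0.605 mcg/mL.
Difference ≈ 51.016 − 0.605 ≈ 50.411 mcg/mL.

50.4 mcg/mL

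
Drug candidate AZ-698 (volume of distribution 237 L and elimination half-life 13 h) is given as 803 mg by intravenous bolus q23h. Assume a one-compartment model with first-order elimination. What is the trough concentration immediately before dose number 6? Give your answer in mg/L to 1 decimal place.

1.4 mg/L

f = (1/2)^(τ/t½) = (1/2)^(23/13) ≈ 0.2934.
C₀ = D/Vd = 803/237 ≈ 3.388 mg/L.
Before the 6th dose, 5 doses have been given. Superposition: Cmin = C₀·(f + f² + … + f^5).
≈ 3.388 × (0.2934 + 0.0861 + 0.0253 + 0.0074 + 0.0022) ≈ 3.388 × 0.4144 ≈ 1.404 mg/L.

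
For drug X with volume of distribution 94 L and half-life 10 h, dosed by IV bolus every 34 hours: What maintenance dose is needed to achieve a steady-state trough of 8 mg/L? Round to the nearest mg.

τ/t½ = 34/10 ≈ 3.4, so f = (1/2)^(34/10) ≈ 0.094732.
Cmin,ss = (D/Vd)·f/(1−f), so D = Cmin,ss·Vd·(1−f)/f.
D = 8 × 94 × (1−f)/f ≈ 8 × 94 × 9.55610 ≈ 7186.19 mg.

7186 mg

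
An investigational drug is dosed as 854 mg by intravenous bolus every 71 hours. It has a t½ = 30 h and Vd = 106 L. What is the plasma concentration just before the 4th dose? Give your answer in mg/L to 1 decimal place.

1.9 mg/L

f = (1/2)^(τ/t½) = (1/2)^(71/30) ≈ 0.1939.
C₀ = D/Vd = 854/106 ≈ 8.057 mg/L.
Before the 4th dose, 3 doses have been given. Superposition: Cmin = C₀·(f + f² + … + f^3).
≈ 8.057 × (0.1939 + 0.0376 + 0.0073) ≈ 8.057 × 0.2388 ≈ 1.924 mg/L.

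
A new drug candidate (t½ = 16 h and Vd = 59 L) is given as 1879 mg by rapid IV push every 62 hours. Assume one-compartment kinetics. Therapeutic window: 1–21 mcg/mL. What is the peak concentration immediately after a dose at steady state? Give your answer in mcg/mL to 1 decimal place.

τ/t½ = 62/16 ≈ 3.875, so fraction remaining f = (1/2)^(62/16) ≈ 0.0682.
Accumulation ratio R = 1/(1 − f) ≈ 1/0.9318 ≈ 1.0732.
Single-dose peak C₀ = D/Vd = 1879/59 ≈ 31.847 mcg/mL.
Steady-state peak Cmax,ss = C₀·R ≈ 31.847 × 1.0732 ≈ 34.178 mcg/mL.
Peak 34.2 mcg/mL vs MTC 21 mcg/mL: exceeds toxic threshold.

34.2 mcg/mL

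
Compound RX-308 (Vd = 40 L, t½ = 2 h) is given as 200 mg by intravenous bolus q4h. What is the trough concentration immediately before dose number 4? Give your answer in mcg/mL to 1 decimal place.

1.6 mcg/mL

f = (1/2)^(τ/t½) = (1/2)^(4/2) ≈ 0.2500.
C₀ = D/Vd = 200/40 ≈ 5.000 mcg/mL.
Before the 4th dose, 3 doses have been given. Superposition: Cmin = C₀·(f + f² + … + f^3).
≈ 5.000 × (0.2500 + 0.0625 + 0.0156) ≈ 5.000 × 0.3281 ≈ 1.641 mcg/mL.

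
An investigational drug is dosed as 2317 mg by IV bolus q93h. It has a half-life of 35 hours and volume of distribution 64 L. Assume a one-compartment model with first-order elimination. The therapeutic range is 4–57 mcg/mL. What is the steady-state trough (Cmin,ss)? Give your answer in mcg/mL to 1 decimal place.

6.8 mcg/mL

Over one 93-h interval, 93/35 ≈ 2.6571 half-lives elapse, leaving f ≈ 0.1585 of each dose.
Each bolus raises the concentration by D/Vd = 2317/64 ≈ 36.203 mcg/mL.
Steady-state trough Cmin,ss = C₀·f/(1−f) ≈ 36.203 × 0.1585/0.8415 ≈ 6.819 mcg/mL.
Trough 6.8 mcg/mL vs MEC 4 mcg/mL: adequate.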